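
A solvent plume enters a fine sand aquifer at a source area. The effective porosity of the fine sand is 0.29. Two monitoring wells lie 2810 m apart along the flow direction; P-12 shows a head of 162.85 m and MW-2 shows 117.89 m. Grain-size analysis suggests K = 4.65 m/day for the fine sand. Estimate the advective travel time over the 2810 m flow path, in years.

Hydraulic gradient i = (162.85 − 117.89) / 2810 = 44.96 / 2810 = 0.01600.
Darcy flux q = K · i = 4.650 × 0.01600 = 0.07440 m/day.
Seepage velocity v = q / n_e = 0.07440 / 0.29 = 0.2566 m/day.
Travel time t = L / v = 2810 / 0.2566 = 10953 days = 29.99 years.

30.0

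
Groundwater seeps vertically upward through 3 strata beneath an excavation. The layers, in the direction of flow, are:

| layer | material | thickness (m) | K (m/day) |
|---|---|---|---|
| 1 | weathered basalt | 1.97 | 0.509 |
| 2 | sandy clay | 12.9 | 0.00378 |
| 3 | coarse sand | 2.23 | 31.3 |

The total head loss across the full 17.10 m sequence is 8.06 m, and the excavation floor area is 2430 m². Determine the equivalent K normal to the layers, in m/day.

Flow is perpendicular to layering, so the layers act in series and the equivalent K is the thickness-weighted harmonic mean.
Total thickness L = 1.97 + 12.9 + 2.23 = 17.10 m.
Σ(b_i/K_i) = 1.97/0.509 + 12.9/0.00378 + 2.23/31.3 = 3417 d.
K_eq = L / Σ(b_i/K_i) = 17.10 / 3417 = 0.005005 m/day.

0.00500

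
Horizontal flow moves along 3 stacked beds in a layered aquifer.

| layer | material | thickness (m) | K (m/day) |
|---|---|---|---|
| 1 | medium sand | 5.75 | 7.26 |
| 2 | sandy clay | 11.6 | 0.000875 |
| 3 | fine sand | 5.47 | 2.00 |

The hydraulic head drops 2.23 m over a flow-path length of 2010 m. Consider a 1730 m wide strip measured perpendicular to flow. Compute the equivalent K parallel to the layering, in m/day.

2.31

Flow is parallel to layering, so each bed carries its own Darcy discharge and the transmissivities add.
Σ(K_i·b_i) = 7.26×5.75 + 0.000875×11.6 + 2.00×5.47 = 52.70 m²/day.
Total thickness b = 22.82 m, so K_eq = Σ(K_i·b_i)/b = 2.309 m/day.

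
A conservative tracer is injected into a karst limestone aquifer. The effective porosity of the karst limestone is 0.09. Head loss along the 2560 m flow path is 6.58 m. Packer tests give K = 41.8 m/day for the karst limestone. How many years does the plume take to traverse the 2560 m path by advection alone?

Hydraulic gradient i = Δh / L = 6.58 / 2560 = 0.002570.
Darcy flux q = K · i = 41.80 × 0.002570 = 0.1074 m/day.
Seepage velocity v = q / n_e = 0.1074 / 0.09 = 1.194 m/day.
Travel time t = L / v = 2560 / 1.194 = 2144 days = 5.871 years.

5.87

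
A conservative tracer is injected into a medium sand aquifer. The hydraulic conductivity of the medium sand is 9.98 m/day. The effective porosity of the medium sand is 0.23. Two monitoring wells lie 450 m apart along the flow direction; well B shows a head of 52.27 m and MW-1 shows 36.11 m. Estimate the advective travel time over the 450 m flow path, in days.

289

Hydraulic gradient i = (52.27 − 36.11) / 450 = 16.16 / 450 = 0.03591.
Darcy flux q = K · i = 9.980 × 0.03591 = 0.3584 m/day.
Seepage velocity v = q / n_e = 0.3584 / 0.23 = 1.558 m/day.
Travel time t = L / v = 450 / 1.558 = 288.8 days.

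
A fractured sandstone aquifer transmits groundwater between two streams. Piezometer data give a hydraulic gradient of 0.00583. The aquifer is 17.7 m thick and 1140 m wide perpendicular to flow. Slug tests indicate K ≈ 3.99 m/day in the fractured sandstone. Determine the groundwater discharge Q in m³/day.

469

Cross-sectional area A = 1140 × 17.7 = 20178 m².
Hydraulic gradient i = 0.00583.
Darcy's law: Q = K · A · i = 3.990 × 20178 × 0.005830 = 469.4 m³/day.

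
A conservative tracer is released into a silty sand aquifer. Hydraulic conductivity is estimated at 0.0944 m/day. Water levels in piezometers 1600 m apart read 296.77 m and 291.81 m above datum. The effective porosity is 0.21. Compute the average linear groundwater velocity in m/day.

0.00139

Hydraulic gradient i = (296.77 − 291.81) / 1600 = 4.96 / 1600 = 0.003100.
Darcy flux q = K · i = 0.09440 × 0.003100 = 0.0002926 m/day.
Seepage velocity v = q / n_e = 0.0002926 / 0.21 = 0.001394 m/day.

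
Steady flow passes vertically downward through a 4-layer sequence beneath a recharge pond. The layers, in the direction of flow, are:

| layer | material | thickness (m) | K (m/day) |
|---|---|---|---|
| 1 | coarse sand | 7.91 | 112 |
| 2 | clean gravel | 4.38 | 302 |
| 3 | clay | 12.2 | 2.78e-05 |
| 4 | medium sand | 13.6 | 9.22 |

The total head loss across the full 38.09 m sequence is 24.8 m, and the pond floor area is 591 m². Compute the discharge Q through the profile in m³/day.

Flow is perpendicular to layering, so the layers act in series and the equivalent K is the thickness-weighted harmonic mean.
Total thickness L = 7.91 + 4.38 + 12.2 + 13.6 = 38.09 m.
Σ(b_i/K_i) = 7.91/112 + 4.38/302 + 12.2/2.78e-05 + 13.6/9.22 = 4.389e+05 d.
K_eq = L / Σ(b_i/K_i) = 38.09 / 4.389e+05 = 8.679e-05 m/day.
Q = K_eq · A · (Δh/L) = 8.679e-05 × 591 × (24.8/38.09) = 0.03340 m³/day.

0.0334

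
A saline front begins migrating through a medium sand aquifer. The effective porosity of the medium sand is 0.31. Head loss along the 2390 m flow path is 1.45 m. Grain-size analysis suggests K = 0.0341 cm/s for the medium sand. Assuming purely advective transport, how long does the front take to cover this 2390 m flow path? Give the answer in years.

113

Convert K: 0.0341 cm/s × 864 = 29.46 m/day.
Hydraulic gradient i = Δh / L = 1.45 / 2390 = 0.0006067.
Darcy flux q = K · i = 29.46 × 0.0006067 = 0.01787 m/day.
Seepage velocity v = q / n_e = 0.01787 / 0.31 = 0.05766 m/day.
Travel time t = L / v = 2390 / 0.05766 = 41450 days = 113.5 years.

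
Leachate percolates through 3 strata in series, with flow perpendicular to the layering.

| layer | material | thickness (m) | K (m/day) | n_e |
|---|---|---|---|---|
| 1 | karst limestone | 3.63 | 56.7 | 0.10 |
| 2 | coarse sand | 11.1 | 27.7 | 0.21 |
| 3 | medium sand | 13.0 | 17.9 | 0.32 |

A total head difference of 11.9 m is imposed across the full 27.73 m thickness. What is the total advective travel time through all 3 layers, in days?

0.686

With flow normal to the layers, continuity requires the same specific discharge q through every layer.
Σ(b_i/K_i) = 3.63/56.7 + 11.1/27.7 + 13.0/17.9 = 1.191 d.
q = Δh / Σ(b_i/K_i) = 11.9 / 1.191 = 9.992 m/day.
In each layer the seepage velocity is v_i = q/n_i, so the layer transit time is t_i = b_i·n_i / q:
  layer 1 (karst limestone): t_1 = 3.63 × 0.10 / 9.992 = 0.03633 d
  layer 2 (coarse sand): t_2 = 11.1 × 0.21 / 9.992 = 0.2333 d
  layer 3 (medium sand): t_3 = 13.0 × 0.32 / 9.992 = 0.4163 d
Total t = Σ t_i = 0.6860 days.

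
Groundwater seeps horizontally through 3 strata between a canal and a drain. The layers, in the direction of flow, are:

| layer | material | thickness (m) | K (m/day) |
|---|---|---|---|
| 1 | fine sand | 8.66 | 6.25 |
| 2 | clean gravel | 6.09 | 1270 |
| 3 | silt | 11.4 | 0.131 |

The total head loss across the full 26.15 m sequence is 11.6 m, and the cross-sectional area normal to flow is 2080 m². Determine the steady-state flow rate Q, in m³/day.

Flow is perpendicular to layering, so the layers act in series and the equivalent K is the thickness-weighted harmonic mean.
Total thickness L = 8.66 + 6.09 + 11.4 = 26.15 m.
Σ(b_i/K_i) = 8.66/6.25 + 6.09/1270 + 11.4/0.131 = 88.41 d.
K_eq = L / Σ(b_i/K_i) = 26.15 / 88.41 = 0.2958 m/day.
Q = K_eq · A · (Δh/L) = 0.2958 × 2080 × (11.6/26.15) = 272.9 m³/day.

273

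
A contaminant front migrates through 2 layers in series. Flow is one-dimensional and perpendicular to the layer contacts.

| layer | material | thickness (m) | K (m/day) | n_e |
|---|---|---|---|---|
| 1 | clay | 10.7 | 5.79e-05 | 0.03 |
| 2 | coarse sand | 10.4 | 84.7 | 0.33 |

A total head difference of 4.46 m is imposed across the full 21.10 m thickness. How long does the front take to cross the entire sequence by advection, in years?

With flow normal to the layers, continuity requires the same specific discharge q through every layer.
Σ(b_i/K_i) = 10.7/5.79e-05 + 10.4/84.7 = 1.848e+05 d.
q = Δh / Σ(b_i/K_i) = 4.46 / 1.848e+05 = 2.413e-05 m/day.
In each layer the seepage velocity is v_i = q/n_i, so the layer transit time is t_i = b_i·n_i / q:
  layer 1 (clay): t_1 = 10.7 × 0.03 / 2.413e-05 = 13301 d
  layer 2 (coarse sand): t_2 = 10.4 × 0.33 / 2.413e-05 = 1.422e+05 d
Total t = Σ t_i = 1.555e+05 days = 425.8 years.

426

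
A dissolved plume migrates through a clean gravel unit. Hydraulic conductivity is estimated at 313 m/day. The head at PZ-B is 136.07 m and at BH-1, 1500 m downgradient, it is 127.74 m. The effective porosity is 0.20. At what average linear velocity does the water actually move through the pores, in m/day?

Hydraulic gradient i = (136.07 − 127.74) / 1500 = 8.33 / 1500 = 0.005553.
Darcy flux q = K · i = 313.0 × 0.005553 = 1.738 m/day.
Seepage velocity v = q / n_e = 1.738 / 0.20 = 8.691 m/day.

8.69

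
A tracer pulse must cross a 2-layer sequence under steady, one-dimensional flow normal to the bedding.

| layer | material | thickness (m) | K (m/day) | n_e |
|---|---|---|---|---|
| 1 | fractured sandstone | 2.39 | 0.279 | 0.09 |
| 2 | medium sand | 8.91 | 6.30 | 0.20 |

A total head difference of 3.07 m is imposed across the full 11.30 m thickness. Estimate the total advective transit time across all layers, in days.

6.49

With flow normal to the layers, continuity requires the same specific discharge q through every layer.
Σ(b_i/K_i) = 2.39/0.279 + 8.91/6.30 = 9.981 d.
q = Δh / Σ(b_i/K_i) = 3.07 / 9.981 = 0.3076 m/day.
In each layer the seepage velocity is v_i = q/n_i, so the layer transit time is t_i = b_i·n_i / q:
  layer 1 (fractured sandstone): t_1 = 2.39 × 0.09 / 0.3076 = 0.6993 d
  layer 2 (medium sand): t_2 = 8.91 × 0.20 / 0.3076 = 5.793 d
Total t = Σ t_i = 6.493 days.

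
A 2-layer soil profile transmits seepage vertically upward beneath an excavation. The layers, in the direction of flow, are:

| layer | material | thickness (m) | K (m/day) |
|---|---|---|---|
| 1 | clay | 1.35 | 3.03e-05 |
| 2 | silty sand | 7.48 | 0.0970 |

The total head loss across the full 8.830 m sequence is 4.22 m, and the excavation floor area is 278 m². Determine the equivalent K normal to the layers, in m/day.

0.000198

Flow is perpendicular to layering, so the layers act in series and the equivalent K is the thickness-weighted harmonic mean.
Total thickness L = 1.35 + 7.48 = 8.830 m.
Σ(b_i/K_i) = 1.35/3.03e-05 + 7.48/0.0970 = 44632 d.
K_eq = L / Σ(b_i/K_i) = 8.830 / 44632 = 0.0001978 m/day.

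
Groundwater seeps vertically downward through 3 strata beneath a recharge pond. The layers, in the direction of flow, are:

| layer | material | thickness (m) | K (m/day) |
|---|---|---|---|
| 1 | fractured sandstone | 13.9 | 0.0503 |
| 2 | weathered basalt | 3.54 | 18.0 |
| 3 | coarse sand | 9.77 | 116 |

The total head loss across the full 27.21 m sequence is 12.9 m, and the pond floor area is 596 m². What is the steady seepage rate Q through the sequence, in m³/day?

Flow is perpendicular to layering, so the layers act in series and the equivalent K is the thickness-weighted harmonic mean.
Total thickness L = 13.9 + 3.54 + 9.77 = 27.21 m.
Σ(b_i/K_i) = 13.9/0.0503 + 3.54/18.0 + 9.77/116 = 276.6 d.
K_eq = L / Σ(b_i/K_i) = 27.21 / 276.6 = 0.09836 m/day.
Q = K_eq · A · (Δh/L) = 0.09836 × 596 × (12.9/27.21) = 27.79 m³/day.

27.8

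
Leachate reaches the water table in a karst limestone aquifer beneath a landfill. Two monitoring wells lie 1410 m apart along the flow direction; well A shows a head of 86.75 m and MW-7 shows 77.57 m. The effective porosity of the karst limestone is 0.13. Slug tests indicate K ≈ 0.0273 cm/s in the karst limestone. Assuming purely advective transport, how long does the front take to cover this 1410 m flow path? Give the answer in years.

3.27

Convert K: 0.0273 cm/s × 864 = 23.59 m/day.
Hydraulic gradient i = (86.75 − 77.57) / 1410 = 9.18 / 1410 = 0.006511.
Darcy flux q = K · i = 23.59 × 0.006511 = 0.1536 m/day.
Seepage velocity v = q / n_e = 0.1536 / 0.13 = 1.181 m/day.
Travel time t = L / v = 1410 / 1.181 = 1194 days = 3.268 years.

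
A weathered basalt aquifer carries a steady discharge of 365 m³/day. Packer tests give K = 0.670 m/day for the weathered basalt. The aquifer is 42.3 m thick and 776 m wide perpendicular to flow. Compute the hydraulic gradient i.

0.0166

Cross-sectional area A = 776 × 42.3 = 32825 m².
From Q = K·A·i, i = Q / (K·A) = 365 / (0.6700 × 32825) = 0.01660.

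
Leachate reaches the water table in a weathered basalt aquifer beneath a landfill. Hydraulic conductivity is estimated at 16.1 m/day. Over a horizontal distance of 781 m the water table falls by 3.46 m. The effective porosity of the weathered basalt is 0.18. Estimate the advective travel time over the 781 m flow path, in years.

Hydraulic gradient i = Δh / L = 3.46 / 781 = 0.004430.
Darcy flux q = K · i = 16.10 × 0.004430 = 0.07133 m/day.
Seepage velocity v = q / n_e = 0.07133 / 0.18 = 0.3963 m/day.
Travel time t = L / v = 781 / 0.3963 = 1971 days = 5.396 years.

5.40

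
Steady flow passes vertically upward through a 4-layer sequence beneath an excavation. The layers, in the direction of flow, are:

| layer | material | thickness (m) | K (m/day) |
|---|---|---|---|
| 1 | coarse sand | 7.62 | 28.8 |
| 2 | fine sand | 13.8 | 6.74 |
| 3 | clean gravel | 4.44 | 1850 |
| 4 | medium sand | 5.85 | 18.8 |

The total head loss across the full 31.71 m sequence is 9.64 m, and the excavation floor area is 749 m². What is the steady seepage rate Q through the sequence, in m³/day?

Flow is perpendicular to layering, so the layers act in series and the equivalent K is the thickness-weighted harmonic mean.
Total thickness L = 7.62 + 13.8 + 4.44 + 5.85 = 31.71 m.
Σ(b_i/K_i) = 7.62/28.8 + 13.8/6.74 + 4.44/1850 + 5.85/18.8 = 2.626 d.
K_eq = L / Σ(b_i/K_i) = 31.71 / 2.626 = 12.08 m/day.
Q = K_eq · A · (Δh/L) = 12.08 × 749 × (9.64/31.71) = 2750 m³/day.

2750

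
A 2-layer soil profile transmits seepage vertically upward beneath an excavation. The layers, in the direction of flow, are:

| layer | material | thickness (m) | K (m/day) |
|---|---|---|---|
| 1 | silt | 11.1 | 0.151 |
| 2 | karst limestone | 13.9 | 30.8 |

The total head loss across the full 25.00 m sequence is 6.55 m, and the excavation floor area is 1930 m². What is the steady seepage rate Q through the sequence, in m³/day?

171

Flow is perpendicular to layering, so the layers act in series and the equivalent K is the thickness-weighted harmonic mean.
Total thickness L = 11.1 + 13.9 = 25.00 m.
Σ(b_i/K_i) = 11.1/0.151 + 13.9/30.8 = 73.96 d.
K_eq = L / Σ(b_i/K_i) = 25.00 / 73.96 = 0.3380 m/day.
Q = K_eq · A · (Δh/L) = 0.3380 × 1930 × (6.55/25.00) = 170.9 m³/day.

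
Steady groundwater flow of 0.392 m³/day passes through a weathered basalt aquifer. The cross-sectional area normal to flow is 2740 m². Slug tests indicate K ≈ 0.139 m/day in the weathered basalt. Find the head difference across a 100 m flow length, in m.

0.103

From Q = K·A·i, i = Q / (K·A) = 0.392 / (0.1390 × 2740) = 0.001029.
Head loss Δh = i · L = 0.001029 × 100 = 0.1029 m.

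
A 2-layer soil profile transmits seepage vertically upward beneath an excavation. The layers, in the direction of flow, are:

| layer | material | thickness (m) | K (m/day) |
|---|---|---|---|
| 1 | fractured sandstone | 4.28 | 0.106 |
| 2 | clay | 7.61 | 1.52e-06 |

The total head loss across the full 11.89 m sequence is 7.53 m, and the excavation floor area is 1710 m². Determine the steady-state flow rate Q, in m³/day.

0.00257

Flow is perpendicular to layering, so the layers act in series and the equivalent K is the thickness-weighted harmonic mean.
Total thickness L = 4.28 + 7.61 = 11.89 m.
Σ(b_i/K_i) = 4.28/0.106 + 7.61/1.52e-06 = 5.007e+06 d.
K_eq = L / Σ(b_i/K_i) = 11.89 / 5.007e+06 = 2.375e-06 m/day.
Q = K_eq · A · (Δh/L) = 2.375e-06 × 1710 × (7.53/11.89) = 0.002572 m³/day.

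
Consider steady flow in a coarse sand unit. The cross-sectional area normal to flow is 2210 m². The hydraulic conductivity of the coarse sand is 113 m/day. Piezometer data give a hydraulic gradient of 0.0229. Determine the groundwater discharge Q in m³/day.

5720

Hydraulic gradient i = 0.0229.
Darcy's law: Q = K · A · i = 113.0 × 2210 × 0.02290 = 5719 m³/day.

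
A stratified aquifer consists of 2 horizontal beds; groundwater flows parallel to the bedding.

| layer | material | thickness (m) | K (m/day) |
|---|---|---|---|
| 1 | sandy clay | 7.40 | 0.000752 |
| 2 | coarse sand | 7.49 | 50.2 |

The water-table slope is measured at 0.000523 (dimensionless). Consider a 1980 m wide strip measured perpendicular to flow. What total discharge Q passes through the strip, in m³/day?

389

Flow is parallel to layering, so each bed carries its own Darcy discharge and the transmissivities add.
Σ(K_i·b_i) = 0.000752×7.40 + 50.2×7.49 = 376.0 m²/day.
Hydraulic gradient i = 0.000523.
Q = Σ(K_i·b_i) · W · i = 376.0 × 1980 × 0.0005230 = 389.4 m³/day.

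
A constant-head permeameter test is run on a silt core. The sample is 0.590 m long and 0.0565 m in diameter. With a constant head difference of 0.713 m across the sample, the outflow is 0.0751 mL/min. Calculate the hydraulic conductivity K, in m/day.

Cross-sectional area A = π·(d/2)² = π × (0.0565/2)² = 0.002507 m².
Convert discharge: 0.0751 mL/min = 1.252e-09 m³/s.
Darcy's law rearranged: K = Q·L / (A·Δh) = 1.252e-09 × 0.590 / (0.002507 × 0.713) = 4.131e-07 m/s = 0.03569 m/day.

0.0357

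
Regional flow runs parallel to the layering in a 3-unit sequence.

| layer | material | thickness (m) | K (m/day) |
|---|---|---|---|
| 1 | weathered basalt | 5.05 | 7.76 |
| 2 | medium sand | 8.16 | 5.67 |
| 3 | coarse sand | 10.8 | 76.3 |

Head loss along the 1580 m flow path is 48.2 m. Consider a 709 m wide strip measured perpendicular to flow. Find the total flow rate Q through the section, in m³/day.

Flow is parallel to layering, so each bed carries its own Darcy discharge and the transmissivities add.
Σ(K_i·b_i) = 7.76×5.05 + 5.67×8.16 + 76.3×10.8 = 909.5 m²/day.
Hydraulic gradient i = Δh / L = 48.2 / 1580 = 0.03051.
Q = Σ(K_i·b_i) · W · i = 909.5 × 709 × 0.03051 = 19671 m³/day.

19700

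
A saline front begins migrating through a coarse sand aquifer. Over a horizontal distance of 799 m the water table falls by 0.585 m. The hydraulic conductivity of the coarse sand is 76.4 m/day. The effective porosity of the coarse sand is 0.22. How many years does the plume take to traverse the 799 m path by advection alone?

Hydraulic gradient i = Δh / L = 0.585 / 799 = 0.0007322.
Darcy flux q = K · i = 76.40 × 0.0007322 = 0.05594 m/day.
Seepage velocity v = q / n_e = 0.05594 / 0.22 = 0.2543 m/day.
Travel time t = L / v = 799 / 0.2543 = 3142 days = 8.604 years.

8.60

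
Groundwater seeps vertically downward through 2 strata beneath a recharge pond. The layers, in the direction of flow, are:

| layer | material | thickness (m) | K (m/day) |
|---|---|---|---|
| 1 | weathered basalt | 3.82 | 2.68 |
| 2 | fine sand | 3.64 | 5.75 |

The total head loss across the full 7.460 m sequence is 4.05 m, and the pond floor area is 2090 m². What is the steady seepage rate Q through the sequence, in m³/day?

Flow is perpendicular to layering, so the layers act in series and the equivalent K is the thickness-weighted harmonic mean.
Total thickness L = 3.82 + 3.64 = 7.460 m.
Σ(b_i/K_i) = 3.82/2.68 + 3.64/5.75 = 2.058 d.
K_eq = L / Σ(b_i/K_i) = 7.460 / 2.058 = 3.624 m/day.
Q = K_eq · A · (Δh/L) = 3.624 × 2090 × (4.05/7.460) = 4112 m³/day.

4110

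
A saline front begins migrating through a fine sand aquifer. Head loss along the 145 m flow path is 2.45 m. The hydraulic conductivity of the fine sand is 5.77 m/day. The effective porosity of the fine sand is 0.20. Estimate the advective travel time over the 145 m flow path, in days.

297

Hydraulic gradient i = Δh / L = 2.45 / 145 = 0.01690.
Darcy flux q = K · i = 5.770 × 0.01690 = 0.09749 m/day.
Seepage velocity v = q / n_e = 0.09749 / 0.20 = 0.4875 m/day.
Travel time t = L / v = 145 / 0.4875 = 297.5 days.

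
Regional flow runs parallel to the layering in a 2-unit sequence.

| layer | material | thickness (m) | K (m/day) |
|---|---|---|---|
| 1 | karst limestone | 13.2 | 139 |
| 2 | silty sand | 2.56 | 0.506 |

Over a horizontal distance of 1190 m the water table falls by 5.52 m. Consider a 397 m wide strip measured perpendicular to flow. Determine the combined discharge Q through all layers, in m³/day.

Flow is parallel to layering, so each bed carries its own Darcy discharge and the transmissivities add.
Σ(K_i·b_i) = 139×13.2 + 0.506×2.56 = 1836 m²/day.
Hydraulic gradient i = Δh / L = 5.52 / 1190 = 0.004639.
Q = Σ(K_i·b_i) · W · i = 1836 × 397 × 0.004639 = 3381 m³/day.

3380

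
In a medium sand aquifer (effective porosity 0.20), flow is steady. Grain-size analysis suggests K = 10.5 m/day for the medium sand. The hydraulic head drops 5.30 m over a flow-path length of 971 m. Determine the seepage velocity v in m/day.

0.287

Hydraulic gradient i = Δh / L = 5.30 / 971 = 0.005458.
Darcy flux q = K · i = 10.50 × 0.005458 = 0.05731 m/day.
Seepage velocity v = q / n_e = 0.05731 / 0.20 = 0.2866 m/day.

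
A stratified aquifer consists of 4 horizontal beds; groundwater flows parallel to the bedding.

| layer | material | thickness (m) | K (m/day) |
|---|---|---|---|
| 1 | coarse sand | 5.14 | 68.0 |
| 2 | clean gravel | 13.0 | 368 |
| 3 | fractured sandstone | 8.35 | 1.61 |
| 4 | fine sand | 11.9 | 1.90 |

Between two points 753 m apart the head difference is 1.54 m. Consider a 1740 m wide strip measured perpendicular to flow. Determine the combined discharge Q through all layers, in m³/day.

18400

Flow is parallel to layering, so each bed carries its own Darcy discharge and the transmissivities add.
Σ(K_i·b_i) = 68.0×5.14 + 368×13.0 + 1.61×8.35 + 1.90×11.9 = 5170 m²/day.
Hydraulic gradient i = Δh / L = 1.54 / 753 = 0.002045.
Q = Σ(K_i·b_i) · W · i = 5170 × 1740 × 0.002045 = 18396 m³/day.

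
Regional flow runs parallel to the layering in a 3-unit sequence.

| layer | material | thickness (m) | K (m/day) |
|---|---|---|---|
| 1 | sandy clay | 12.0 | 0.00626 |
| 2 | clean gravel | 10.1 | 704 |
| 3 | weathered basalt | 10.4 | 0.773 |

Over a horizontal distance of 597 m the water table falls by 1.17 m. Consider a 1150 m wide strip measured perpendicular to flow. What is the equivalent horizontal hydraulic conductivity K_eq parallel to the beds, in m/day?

Flow is parallel to layering, so each bed carries its own Darcy discharge and the transmissivities add.
Σ(K_i·b_i) = 0.00626×12.0 + 704×10.1 + 0.773×10.4 = 7119 m²/day.
Total thickness b = 32.50 m, so K_eq = Σ(K_i·b_i)/b = 219.0 m/day.

219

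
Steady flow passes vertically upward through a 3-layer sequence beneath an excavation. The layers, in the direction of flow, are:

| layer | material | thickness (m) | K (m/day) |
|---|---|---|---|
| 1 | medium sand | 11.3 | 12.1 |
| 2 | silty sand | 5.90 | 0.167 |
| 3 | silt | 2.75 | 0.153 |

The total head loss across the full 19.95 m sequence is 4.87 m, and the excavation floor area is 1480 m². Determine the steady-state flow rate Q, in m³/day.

Flow is perpendicular to layering, so the layers act in series and the equivalent K is the thickness-weighted harmonic mean.
Total thickness L = 11.3 + 5.90 + 2.75 = 19.95 m.
Σ(b_i/K_i) = 11.3/12.1 + 5.90/0.167 + 2.75/0.153 = 54.24 d.
K_eq = L / Σ(b_i/K_i) = 19.95 / 54.24 = 0.3678 m/day.
Q = K_eq · A · (Δh/L) = 0.3678 × 1480 × (4.87/19.95) = 132.9 m³/day.

133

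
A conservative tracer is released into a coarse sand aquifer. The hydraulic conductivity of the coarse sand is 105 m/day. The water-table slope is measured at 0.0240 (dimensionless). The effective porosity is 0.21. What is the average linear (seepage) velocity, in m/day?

Hydraulic gradient i = 0.0240.
Darcy flux q = K · i = 105.0 × 0.02400 = 2.520 m/day.
Seepage velocity v = q / n_e = 2.520 / 0.21 = 12.00 m/day.

12.0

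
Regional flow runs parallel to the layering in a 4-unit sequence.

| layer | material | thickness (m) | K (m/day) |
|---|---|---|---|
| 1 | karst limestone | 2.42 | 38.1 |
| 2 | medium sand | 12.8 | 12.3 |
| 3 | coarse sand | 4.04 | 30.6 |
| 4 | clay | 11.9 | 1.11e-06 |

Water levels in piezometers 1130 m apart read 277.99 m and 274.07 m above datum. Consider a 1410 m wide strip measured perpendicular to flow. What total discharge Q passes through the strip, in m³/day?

Flow is parallel to layering, so each bed carries its own Darcy discharge and the transmissivities add.
Σ(K_i·b_i) = 38.1×2.42 + 12.3×12.8 + 30.6×4.04 + 1.11e-06×11.9 = 373.3 m²/day.
Hydraulic gradient i = (277.99 − 274.07) / 1130 = 3.92 / 1130 = 0.003469.
Q = Σ(K_i·b_i) · W · i = 373.3 × 1410 × 0.003469 = 1826 m³/day.

1830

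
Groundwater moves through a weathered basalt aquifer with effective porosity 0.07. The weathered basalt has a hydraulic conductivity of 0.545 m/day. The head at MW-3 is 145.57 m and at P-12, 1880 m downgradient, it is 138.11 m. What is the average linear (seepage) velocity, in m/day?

0.0309

Hydraulic gradient i = (145.57 − 138.11) / 1880 = 7.46 / 1880 = 0.003968.
Darcy flux q = K · i = 0.5450 × 0.003968 = 0.002163 m/day.
Seepage velocity v = q / n_e = 0.002163 / 0.07 = 0.03089 m/day.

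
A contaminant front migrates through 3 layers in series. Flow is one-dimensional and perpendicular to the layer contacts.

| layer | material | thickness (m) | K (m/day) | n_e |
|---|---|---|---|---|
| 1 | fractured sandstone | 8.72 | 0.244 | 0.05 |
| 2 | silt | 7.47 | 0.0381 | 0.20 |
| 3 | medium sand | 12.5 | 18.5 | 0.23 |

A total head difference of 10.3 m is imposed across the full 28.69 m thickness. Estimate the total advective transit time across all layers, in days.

108

With flow normal to the layers, continuity requires the same specific discharge q through every layer.
Σ(b_i/K_i) = 8.72/0.244 + 7.47/0.0381 + 12.5/18.5 = 232.5 d.
q = Δh / Σ(b_i/K_i) = 10.3 / 232.5 = 0.04431 m/day.
In each layer the seepage velocity is v_i = q/n_i, so the layer transit time is t_i = b_i·n_i / q:
  layer 1 (fractured sandstone): t_1 = 8.72 × 0.05 / 0.04431 = 9.841 d
  layer 2 (silt): t_2 = 7.47 × 0.20 / 0.04431 = 33.72 d
  layer 3 (medium sand): t_3 = 12.5 × 0.23 / 0.04431 = 64.89 d
Total t = Σ t_i = 108.5 days.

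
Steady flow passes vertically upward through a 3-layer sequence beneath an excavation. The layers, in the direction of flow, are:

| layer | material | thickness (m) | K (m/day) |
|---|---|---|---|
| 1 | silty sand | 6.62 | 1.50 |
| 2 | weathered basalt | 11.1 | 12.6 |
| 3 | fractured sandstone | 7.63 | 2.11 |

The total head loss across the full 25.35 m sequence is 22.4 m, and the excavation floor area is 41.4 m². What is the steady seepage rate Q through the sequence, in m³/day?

Flow is perpendicular to layering, so the layers act in series and the equivalent K is the thickness-weighted harmonic mean.
Total thickness L = 6.62 + 11.1 + 7.63 = 25.35 m.
Σ(b_i/K_i) = 6.62/1.50 + 11.1/12.6 + 7.63/2.11 = 8.910 d.
K_eq = L / Σ(b_i/K_i) = 25.35 / 8.910 = 2.845 m/day.
Q = K_eq · A · (Δh/L) = 2.845 × 41.4 × (22.4/25.35) = 104.1 m³/day.

104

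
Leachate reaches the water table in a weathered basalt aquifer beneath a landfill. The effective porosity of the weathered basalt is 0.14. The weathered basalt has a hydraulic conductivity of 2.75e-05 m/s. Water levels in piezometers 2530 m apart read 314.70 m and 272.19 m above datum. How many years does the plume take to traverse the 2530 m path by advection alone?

Convert K: 2.75e-05 m/s × 86400 = 2.376 m/day.
Hydraulic gradient i = (314.70 − 272.19) / 2530 = 42.51 / 2530 = 0.01680.
Darcy flux q = K · i = 2.376 × 0.01680 = 0.03992 m/day.
Seepage velocity v = q / n_e = 0.03992 / 0.14 = 0.2852 m/day.
Travel time t = L / v = 2530 / 0.2852 = 8872 days = 24.29 years.

24.3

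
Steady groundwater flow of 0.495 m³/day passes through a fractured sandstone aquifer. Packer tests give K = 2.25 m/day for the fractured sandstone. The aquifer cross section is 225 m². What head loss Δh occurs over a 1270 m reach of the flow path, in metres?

1.24

From Q = K·A·i, i = Q / (K·A) = 0.495 / (2.250 × 225.0) = 0.0009778.
Head loss Δh = i · L = 0.0009778 × 1270 = 1.242 m.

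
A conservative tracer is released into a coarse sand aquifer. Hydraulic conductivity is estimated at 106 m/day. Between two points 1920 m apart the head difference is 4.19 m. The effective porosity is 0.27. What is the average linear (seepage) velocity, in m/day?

Hydraulic gradient i = Δh / L = 4.19 / 1920 = 0.002182.
Darcy flux q = K · i = 106.0 × 0.002182 = 0.2313 m/day.
Seepage velocity v = q / n_e = 0.2313 / 0.27 = 0.8568 m/day.

0.857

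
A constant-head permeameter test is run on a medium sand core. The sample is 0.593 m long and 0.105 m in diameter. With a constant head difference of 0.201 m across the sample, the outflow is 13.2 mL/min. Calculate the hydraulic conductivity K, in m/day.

Cross-sectional area A = π·(d/2)² = π × (0.105/2)² = 0.008659 m².
Convert discharge: 13.2 mL/min = 2.200e-07 m³/s.
Darcy's law rearranged: K = Q·L / (A·Δh) = 2.200e-07 × 0.593 / (0.008659 × 0.201) = 7.496e-05 m/s = 6.476 m/day.

6.48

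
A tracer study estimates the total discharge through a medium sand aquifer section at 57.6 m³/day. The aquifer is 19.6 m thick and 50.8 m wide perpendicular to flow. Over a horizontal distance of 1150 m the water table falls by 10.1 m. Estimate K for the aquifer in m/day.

Cross-sectional area A = 50.8 × 19.6 = 995.7 m².
Hydraulic gradient i = Δh / L = 10.1 / 1150 = 0.008783.
From Q = K·A·i, K = Q / (A·i) = 57.6 / (995.7 × 0.008783) = 6.587 m/day.

6.59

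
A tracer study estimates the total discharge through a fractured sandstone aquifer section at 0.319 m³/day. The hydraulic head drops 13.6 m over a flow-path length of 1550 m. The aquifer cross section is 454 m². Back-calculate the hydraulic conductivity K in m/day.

Hydraulic gradient i = Δh / L = 13.6 / 1550 = 0.008774.
From Q = K·A·i, K = Q / (A·i) = 0.319 / (454.0 × 0.008774) = 0.08008 m/day.

0.0801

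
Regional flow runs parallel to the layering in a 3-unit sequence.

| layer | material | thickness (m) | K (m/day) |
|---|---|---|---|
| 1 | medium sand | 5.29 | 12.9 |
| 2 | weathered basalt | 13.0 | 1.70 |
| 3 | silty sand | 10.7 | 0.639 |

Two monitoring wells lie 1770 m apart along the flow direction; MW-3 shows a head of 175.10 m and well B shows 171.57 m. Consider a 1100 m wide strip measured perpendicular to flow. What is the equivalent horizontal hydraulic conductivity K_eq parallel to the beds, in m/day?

Flow is parallel to layering, so each bed carries its own Darcy discharge and the transmissivities add.
Σ(K_i·b_i) = 12.9×5.29 + 1.70×13.0 + 0.639×10.7 = 97.18 m²/day.
Total thickness b = 28.99 m, so K_eq = Σ(K_i·b_i)/b = 3.352 m/day.

3.35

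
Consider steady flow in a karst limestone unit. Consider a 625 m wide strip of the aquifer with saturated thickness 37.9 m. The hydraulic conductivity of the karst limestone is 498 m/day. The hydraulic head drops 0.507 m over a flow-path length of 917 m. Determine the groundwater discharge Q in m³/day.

6520

Cross-sectional area A = 625 × 37.9 = 23688 m².
Hydraulic gradient i = Δh / L = 0.507 / 917 = 0.0005529.
Darcy's law: Q = K · A · i = 498.0 × 23688 × 0.0005529 = 6522 m³/day.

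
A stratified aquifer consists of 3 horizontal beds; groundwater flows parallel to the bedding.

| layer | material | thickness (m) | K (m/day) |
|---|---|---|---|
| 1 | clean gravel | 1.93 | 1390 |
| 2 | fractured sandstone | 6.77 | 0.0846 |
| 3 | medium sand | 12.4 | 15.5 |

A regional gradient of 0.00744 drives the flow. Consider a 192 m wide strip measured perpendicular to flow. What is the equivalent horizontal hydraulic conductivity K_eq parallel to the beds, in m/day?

136

Flow is parallel to layering, so each bed carries its own Darcy discharge and the transmissivities add.
Σ(K_i·b_i) = 1390×1.93 + 0.0846×6.77 + 15.5×12.4 = 2875 m²/day.
Total thickness b = 21.10 m, so K_eq = Σ(K_i·b_i)/b = 136.3 m/day.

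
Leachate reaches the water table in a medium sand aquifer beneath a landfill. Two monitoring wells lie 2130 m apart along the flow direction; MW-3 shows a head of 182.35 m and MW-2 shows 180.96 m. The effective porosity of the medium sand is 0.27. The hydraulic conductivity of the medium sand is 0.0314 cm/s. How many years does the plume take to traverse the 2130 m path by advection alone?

88.9

Convert K: 0.0314 cm/s × 864 = 27.13 m/day.
Hydraulic gradient i = (182.35 − 180.96) / 2130 = 1.39 / 2130 = 0.0006526.
Darcy flux q = K · i = 27.13 × 0.0006526 = 0.01770 m/day.
Seepage velocity v = q / n_e = 0.01770 / 0.27 = 0.06557 m/day.
Travel time t = L / v = 2130 / 0.06557 = 32484 days = 88.94 years.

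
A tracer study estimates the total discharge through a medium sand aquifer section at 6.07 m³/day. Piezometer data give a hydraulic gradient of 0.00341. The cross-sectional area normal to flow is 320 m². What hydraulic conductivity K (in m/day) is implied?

Hydraulic gradient i = 0.00341.
From Q = K·A·i, K = Q / (A·i) = 6.07 / (320.0 × 0.003410) = 5.563 m/day.

5.56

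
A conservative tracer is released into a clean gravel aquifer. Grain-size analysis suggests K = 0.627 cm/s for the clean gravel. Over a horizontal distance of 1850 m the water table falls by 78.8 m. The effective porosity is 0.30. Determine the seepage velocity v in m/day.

Convert K: 0.627 cm/s × 864 = 541.7 m/day.
Hydraulic gradient i = Δh / L = 78.8 / 1850 = 0.04259.
Darcy flux q = K · i = 541.7 × 0.04259 = 23.07 m/day.
Seepage velocity v = q / n_e = 23.07 / 0.30 = 76.92 m/day.

76.9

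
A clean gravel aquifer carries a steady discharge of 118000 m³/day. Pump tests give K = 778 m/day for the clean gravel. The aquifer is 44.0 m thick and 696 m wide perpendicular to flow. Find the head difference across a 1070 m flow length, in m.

5.30

Cross-sectional area A = 696 × 44.0 = 30624 m².
From Q = K·A·i, i = Q / (K·A) = 118000 / (778.0 × 30624) = 0.004953.
Head loss Δh = i · L = 0.004953 × 1070 = 5.299 m.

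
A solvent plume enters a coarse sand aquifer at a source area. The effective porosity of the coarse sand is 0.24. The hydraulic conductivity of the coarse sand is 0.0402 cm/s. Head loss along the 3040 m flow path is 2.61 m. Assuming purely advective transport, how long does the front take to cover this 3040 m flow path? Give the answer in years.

67.0

Convert K: 0.0402 cm/s × 864 = 34.73 m/day.
Hydraulic gradient i = Δh / L = 2.61 / 3040 = 0.0008586.
Darcy flux q = K · i = 34.73 × 0.0008586 = 0.02982 m/day.
Seepage velocity v = q / n_e = 0.02982 / 0.24 = 0.1242 m/day.
Travel time t = L / v = 3040 / 0.1242 = 24467 days = 66.99 years.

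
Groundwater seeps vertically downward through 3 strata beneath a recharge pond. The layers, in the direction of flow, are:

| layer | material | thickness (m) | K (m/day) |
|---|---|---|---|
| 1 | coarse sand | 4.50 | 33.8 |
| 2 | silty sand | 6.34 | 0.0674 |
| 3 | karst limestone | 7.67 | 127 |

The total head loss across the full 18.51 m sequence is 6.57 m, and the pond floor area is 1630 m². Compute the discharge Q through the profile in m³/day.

114

Flow is perpendicular to layering, so the layers act in series and the equivalent K is the thickness-weighted harmonic mean.
Total thickness L = 4.50 + 6.34 + 7.67 = 18.51 m.
Σ(b_i/K_i) = 4.50/33.8 + 6.34/0.0674 + 7.67/127 = 94.26 d.
K_eq = L / Σ(b_i/K_i) = 18.51 / 94.26 = 0.1964 m/day.
Q = K_eq · A · (Δh/L) = 0.1964 × 1630 × (6.57/18.51) = 113.6 m³/day.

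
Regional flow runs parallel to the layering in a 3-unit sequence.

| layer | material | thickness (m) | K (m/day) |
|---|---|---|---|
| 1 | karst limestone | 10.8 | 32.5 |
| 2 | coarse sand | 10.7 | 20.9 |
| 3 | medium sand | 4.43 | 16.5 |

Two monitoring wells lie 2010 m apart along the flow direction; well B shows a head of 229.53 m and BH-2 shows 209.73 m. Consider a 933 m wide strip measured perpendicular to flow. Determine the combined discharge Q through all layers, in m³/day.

5950

Flow is parallel to layering, so each bed carries its own Darcy discharge and the transmissivities add.
Σ(K_i·b_i) = 32.5×10.8 + 20.9×10.7 + 16.5×4.43 = 647.7 m²/day.
Hydraulic gradient i = (229.53 − 209.73) / 2010 = 19.8 / 2010 = 0.009851.
Q = Σ(K_i·b_i) · W · i = 647.7 × 933 × 0.009851 = 5953 m³/day.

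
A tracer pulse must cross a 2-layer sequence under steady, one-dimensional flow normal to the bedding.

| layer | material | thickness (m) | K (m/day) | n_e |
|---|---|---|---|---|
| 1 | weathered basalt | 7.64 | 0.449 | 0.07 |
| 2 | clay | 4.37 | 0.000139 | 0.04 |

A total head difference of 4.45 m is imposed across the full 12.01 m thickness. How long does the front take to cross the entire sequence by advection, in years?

With flow normal to the layers, continuity requires the same specific discharge q through every layer.
Σ(b_i/K_i) = 7.64/0.449 + 4.37/0.000139 = 31456 d.
q = Δh / Σ(b_i/K_i) = 4.45 / 31456 = 0.0001415 m/day.
In each layer the seepage velocity is v_i = q/n_i, so the layer transit time is t_i = b_i·n_i / q:
  layer 1 (weathered basalt): t_1 = 7.64 × 0.07 / 0.0001415 = 3780 d
  layer 2 (clay): t_2 = 4.37 × 0.04 / 0.0001415 = 1236 d
Total t = Σ t_i = 5016 days = 13.73 years.

13.7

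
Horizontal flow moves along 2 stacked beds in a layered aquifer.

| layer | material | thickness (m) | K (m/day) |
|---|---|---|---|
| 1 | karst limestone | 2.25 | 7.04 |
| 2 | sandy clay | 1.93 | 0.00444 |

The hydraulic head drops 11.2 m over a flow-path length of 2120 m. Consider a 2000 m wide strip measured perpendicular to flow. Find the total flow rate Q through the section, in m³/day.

167

Flow is parallel to layering, so each bed carries its own Darcy discharge and the transmissivities add.
Σ(K_i·b_i) = 7.04×2.25 + 0.00444×1.93 = 15.85 m²/day.
Hydraulic gradient i = Δh / L = 11.2 / 2120 = 0.005283.
Q = Σ(K_i·b_i) · W · i = 15.85 × 2000 × 0.005283 = 167.5 m³/day.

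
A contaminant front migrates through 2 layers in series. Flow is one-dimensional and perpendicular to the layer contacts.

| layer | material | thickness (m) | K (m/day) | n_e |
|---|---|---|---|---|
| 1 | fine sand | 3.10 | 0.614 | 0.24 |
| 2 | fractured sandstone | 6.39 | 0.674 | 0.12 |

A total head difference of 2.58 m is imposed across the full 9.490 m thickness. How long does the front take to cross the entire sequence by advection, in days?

8.51

With flow normal to the layers, continuity requires the same specific discharge q through every layer.
Σ(b_i/K_i) = 3.10/0.614 + 6.39/0.674 = 14.53 d.
q = Δh / Σ(b_i/K_i) = 2.58 / 14.53 = 0.1776 m/day.
In each layer the seepage velocity is v_i = q/n_i, so the layer transit time is t_i = b_i·n_i / q:
  layer 1 (fine sand): t_1 = 3.10 × 0.24 / 0.1776 = 4.190 d
  layer 2 (fractured sandstone): t_2 = 6.39 × 0.12 / 0.1776 = 4.318 d
Total t = Σ t_i = 8.508 days.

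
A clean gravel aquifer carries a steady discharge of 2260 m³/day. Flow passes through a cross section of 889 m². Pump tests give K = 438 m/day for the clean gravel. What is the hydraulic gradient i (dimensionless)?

From Q = K·A·i, i = Q / (K·A) = 2260 / (438.0 × 889.0) = 0.005804.

0.00580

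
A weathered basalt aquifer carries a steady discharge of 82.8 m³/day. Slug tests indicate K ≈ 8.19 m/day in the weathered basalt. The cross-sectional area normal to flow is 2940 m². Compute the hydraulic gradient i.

0.00344

From Q = K·A·i, i = Q / (K·A) = 82.8 / (8.190 × 2940) = 0.003439.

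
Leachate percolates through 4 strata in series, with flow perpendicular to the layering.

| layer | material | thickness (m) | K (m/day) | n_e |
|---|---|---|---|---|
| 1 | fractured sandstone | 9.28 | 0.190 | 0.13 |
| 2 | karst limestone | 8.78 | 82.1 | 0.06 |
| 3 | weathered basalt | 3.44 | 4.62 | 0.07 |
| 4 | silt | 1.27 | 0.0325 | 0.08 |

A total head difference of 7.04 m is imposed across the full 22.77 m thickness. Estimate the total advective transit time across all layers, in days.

With flow normal to the layers, continuity requires the same specific discharge q through every layer.
Σ(b_i/K_i) = 9.28/0.190 + 8.78/82.1 + 3.44/4.62 + 1.27/0.0325 = 88.77 d.
q = Δh / Σ(b_i/K_i) = 7.04 / 88.77 = 0.07931 m/day.
In each layer the seepage velocity is v_i = q/n_i, so the layer transit time is t_i = b_i·n_i / q:
  layer 1 (fractured sandstone): t_1 = 9.28 × 0.13 / 0.07931 = 15.21 d
  layer 2 (karst limestone): t_2 = 8.78 × 0.06 / 0.07931 = 6.643 d
  layer 3 (weathered basalt): t_3 = 3.44 × 0.07 / 0.07931 = 3.036 d
  layer 4 (silt): t_4 = 1.27 × 0.08 / 0.07931 = 1.281 d
Total t = Σ t_i = 26.17 days.

26.2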